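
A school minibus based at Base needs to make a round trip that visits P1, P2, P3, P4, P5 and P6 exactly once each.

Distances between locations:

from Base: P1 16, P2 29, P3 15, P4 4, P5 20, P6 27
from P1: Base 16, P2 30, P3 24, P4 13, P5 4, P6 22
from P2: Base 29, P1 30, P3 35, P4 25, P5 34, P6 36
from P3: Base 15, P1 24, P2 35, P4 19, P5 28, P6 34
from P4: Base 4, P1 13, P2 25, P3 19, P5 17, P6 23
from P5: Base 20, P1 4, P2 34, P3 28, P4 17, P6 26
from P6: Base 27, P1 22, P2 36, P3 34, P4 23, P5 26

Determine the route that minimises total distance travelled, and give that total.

Base - P1 - P2 - P3 - P4 - P5 - P6 - Base: 16+30+35+19+17+26+27 = 170
Base - P1 - P2 - P3 - P4 - P6 - P5 - Base: 16+30+35+19+23+26+20 = 169
Base - P1 - P2 - P3 - P5 - P4 - P6 - Base: 16+30+35+28+17+23+27 = 176
Base - P1 - P2 - P3 - P5 - P6 - P4 - Base: 16+30+35+28+26+23+4 = 162
Base - P1 - P2 - P3 - P6 - P4 - P5 - Base: 16+30+35+34+23+17+20 = 175
Base - P1 - P2 - P3 - P6 - P5 - P4 - Base: 16+30+35+34+26+17+4 = 162
Base - P1 - P2 - P4 - P3 - P5 - P6 - Base: 16+30+25+19+28+26+27 = 171
Base - P1 - P2 - P4 - P3 - P6 - P5 - Base: 16+30+25+19+34+26+20 = 170
… (352 more)
Base - P3 - P2 - P6 - P1 - P5 - P4 - Base: 15+35+36+22+4+17+4 = 133  ← best
The minimum is 133.
One optimal route: Base → P3 → P2 → P6 → P1 → P5 → P4 → Base (or its reverse).

Minimum total distance: 133.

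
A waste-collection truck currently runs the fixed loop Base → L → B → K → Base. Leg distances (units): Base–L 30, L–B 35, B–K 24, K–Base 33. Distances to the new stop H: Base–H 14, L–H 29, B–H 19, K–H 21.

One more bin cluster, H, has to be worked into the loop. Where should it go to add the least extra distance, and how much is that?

Insertion cost between consecutive stops i–j is d(i,H) + d(H,j) − d(i,j):
  between Base and L: 14 + 29 − 30 = 13
  between L and B: 29 + 19 − 35 = 13
  between B and K: 19 + 21 − 24 = 16
  between K and Base: 21 + 14 − 33 = 2
Cheapest insertion is between K and Base, adding 2.
New total = 122 + 2 = 124.

Adding 2 by placing H on the K–Base leg.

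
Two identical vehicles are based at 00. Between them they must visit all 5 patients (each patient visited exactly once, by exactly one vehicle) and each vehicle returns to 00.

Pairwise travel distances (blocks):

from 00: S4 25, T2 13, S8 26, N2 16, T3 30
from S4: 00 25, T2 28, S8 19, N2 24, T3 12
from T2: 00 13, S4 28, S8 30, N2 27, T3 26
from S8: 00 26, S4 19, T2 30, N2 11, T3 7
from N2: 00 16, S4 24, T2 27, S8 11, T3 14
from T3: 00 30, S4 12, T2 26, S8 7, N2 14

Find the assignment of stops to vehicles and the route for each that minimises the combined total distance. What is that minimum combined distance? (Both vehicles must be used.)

Check every non-empty split of the stops between the two vehicles; for each half take its own optimal tour:
  {S4} + {T2, S8, N2, T3}: 50 + 73 = 123
  {T2} + {S4, S8, N2, T3}: 26 + 71 = 97
  {S4, T2} + {S8, N2, T3}: 66 + 63 = 129
  {S8} + {S4, T2, N2, T3}: 52 + 83 = 135
  {S4, S8} + {T2, N2, T3}: 70 + 69 = 139
  {T2, S8} + {S4, N2, T3}: 69 + 67 = 136
  … (15 splits in total)
Best: vehicle 1 00 → T2 → 00 = 26; vehicle 2 00 → S4 → T3 → S8 → N2 → 00 = 71; combined 97.

Minimum combined distance: 97 blocks.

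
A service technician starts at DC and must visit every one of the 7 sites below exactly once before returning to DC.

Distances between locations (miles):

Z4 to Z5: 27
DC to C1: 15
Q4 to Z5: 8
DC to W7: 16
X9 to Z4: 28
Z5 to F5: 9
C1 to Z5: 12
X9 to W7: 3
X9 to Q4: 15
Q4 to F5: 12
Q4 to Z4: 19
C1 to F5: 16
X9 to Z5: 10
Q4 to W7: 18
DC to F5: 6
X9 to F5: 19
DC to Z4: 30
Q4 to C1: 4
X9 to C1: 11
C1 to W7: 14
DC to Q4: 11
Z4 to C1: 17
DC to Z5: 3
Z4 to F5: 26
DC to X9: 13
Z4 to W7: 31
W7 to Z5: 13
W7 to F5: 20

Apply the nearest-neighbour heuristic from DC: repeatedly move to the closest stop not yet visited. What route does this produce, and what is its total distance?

105 miles along DC → Z5 → Q4 → C1 → X9 → W7 → F5 → Z4 → DC.

At DC the remaining stops are Z5 3, F5 6, Q4 11, X9 13, C1 15, W7 16, Z4 30; go to Z5.
At Z5 the remaining stops are Q4 8, F5 9, X9 10, C1 12, W7 13, Z4 27; go to Q4.
At Q4 the remaining stops are C1 4, F5 12, X9 15, W7 18, Z4 19; go to C1.
At C1 the remaining stops are X9 11, W7 14, F5 16, Z4 17; go to X9.
At X9 the remaining stops are W7 3, F5 19, Z4 28; go to W7.
At W7 the remaining stops are F5 20, Z4 31; go to F5.
At F5 the remaining stops are Z4 26; go to Z4.
Return Z4→DC: 30.
Total = 3 + 8 + 4 + 11 + 3 + 20 + 26 + 30 = 105.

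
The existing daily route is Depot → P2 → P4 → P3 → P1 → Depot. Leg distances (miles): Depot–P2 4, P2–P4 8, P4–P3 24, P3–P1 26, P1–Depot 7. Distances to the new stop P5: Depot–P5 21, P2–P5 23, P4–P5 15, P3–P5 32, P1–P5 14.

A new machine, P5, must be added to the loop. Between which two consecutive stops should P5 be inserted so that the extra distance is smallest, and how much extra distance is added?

Insertion cost between consecutive stops i–j is d(i,P5) + d(P5,j) − d(i,j):
  between Depot and P2: 21 + 23 − 4 = 40
  between P2 and P4: 23 + 15 − 8 = 30
  between P4 and P3: 15 + 32 − 24 = 23
  between P3 and P1: 32 + 14 − 26 = 20
  between P1 and Depot: 14 + 21 − 7 = 28
Cheapest insertion is between P3 and P1, adding 20.
New total = 69 + 20 = 89.

Minimum extra distance: 20 miles, inserting P5 between P3 and P1.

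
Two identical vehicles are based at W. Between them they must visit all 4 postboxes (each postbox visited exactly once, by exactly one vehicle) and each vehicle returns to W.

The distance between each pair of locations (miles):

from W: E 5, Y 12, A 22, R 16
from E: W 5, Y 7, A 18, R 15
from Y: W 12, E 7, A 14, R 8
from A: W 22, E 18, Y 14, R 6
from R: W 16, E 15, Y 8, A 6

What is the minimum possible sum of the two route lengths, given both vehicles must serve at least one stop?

There are 2^3 − 1 = 7 ways to divide the 4 stops into two non-empty groups. For each, the best each vehicle can do is its own shortest tour through its group:
  {E} + {Y, A, R}: 10 + 48 = 58
  {Y} + {E, A, R}: 24 + 45 = 69
  {E, Y} + {A, R}: 24 + 44 = 68
  {A} + {E, Y, R}: 44 + 36 = 80
  {E, A} + {Y, R}: 45 + 36 = 81
  {Y, A} + {E, R}: 48 + 36 = 84
  … (7 splits in total)
Best: vehicle 1 W → E → W = 10; vehicle 2 W → Y → A → R → W = 48; combined 58.

58 miles — the smallest possible combined total.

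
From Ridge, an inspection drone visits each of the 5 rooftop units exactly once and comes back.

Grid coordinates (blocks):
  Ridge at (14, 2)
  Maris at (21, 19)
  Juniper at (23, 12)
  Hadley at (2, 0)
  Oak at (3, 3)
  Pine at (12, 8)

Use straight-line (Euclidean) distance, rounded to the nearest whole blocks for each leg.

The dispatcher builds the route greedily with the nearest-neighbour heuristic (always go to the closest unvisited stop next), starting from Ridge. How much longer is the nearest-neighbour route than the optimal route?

The nearest-neighbour route is 9 blocks longer than optimal.

Ridge: Pine=6, Oak=11, Hadley=12, Juniper=13, Maris=18 ⇒ Pine
Pine: Oak=10, Juniper=12, Hadley=13, Maris=14 ⇒ Oak
Oak: Hadley=3, Juniper=22, Maris=24 ⇒ Hadley
Hadley: Juniper=24, Maris=27 ⇒ Juniper
Juniper: Maris=7 ⇒ Maris
NN route Ridge → Pine → Oak → Hadley → Juniper → Maris → Ridge costs 68.
Optimal: Ridge → Juniper → Maris → Pine → Oak → Hadley → Ridge costs 59 (by enumerating all 60 distinct tours).
Excess = 68 − 59 = 9.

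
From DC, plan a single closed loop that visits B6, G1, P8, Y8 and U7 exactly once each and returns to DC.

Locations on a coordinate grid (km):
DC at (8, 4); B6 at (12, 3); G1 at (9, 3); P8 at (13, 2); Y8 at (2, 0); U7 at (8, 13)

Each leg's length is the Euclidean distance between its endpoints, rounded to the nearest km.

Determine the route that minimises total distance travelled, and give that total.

With 5 stops there are 5!/2 = 60 distinct round trips (a route and its reverse cost the same).
DC → B6 → G1 → P8 → Y8 → U7 → DC: 4+3+4+11+14+9 = 45
DC → B6 → G1 → P8 → U7 → Y8 → DC: 4+3+4+12+14+7 = 44
DC → B6 → G1 → Y8 → P8 → U7 → DC: 4+3+8+11+12+9 = 47
DC → B6 → G1 → Y8 → U7 → P8 → DC: 4+3+8+14+12+5 = 46
DC → B6 → G1 → U7 → P8 → Y8 → DC: 4+3+10+12+11+7 = 47
DC → B6 → G1 → U7 → Y8 → P8 → DC: 4+3+10+14+11+5 = 47
DC → B6 → P8 → G1 → Y8 → U7 → DC: 4+1+4+8+14+9 = 40
DC → B6 → P8 → G1 → U7 → Y8 → DC: 4+1+4+10+14+7 = 40
DC → B6 → P8 → Y8 → G1 → U7 → DC: 4+1+11+8+10+9 = 43
DC → B6 → P8 → Y8 → U7 → G1 → DC: 4+1+11+14+10+1 = 41
DC → B6 → P8 → U7 → G1 → Y8 → DC: 4+1+12+10+8+7 = 42
DC → B6 → P8 → U7 → Y8 → G1 → DC: 4+1+12+14+8+1 = 40
DC → B6 → Y8 → G1 → P8 → U7 → DC: 4+10+8+4+12+9 = 47
DC → B6 → Y8 → G1 → U7 → P8 → DC: 4+10+8+10+12+5 = 49
… (46 more)
DC → G1 → B6 → P8 → U7 → Y8 → DC: 1+3+1+12+14+7 = 38  ← best
The minimum is 38.
One optimal route: DC → G1 → B6 → P8 → U7 → Y8 → DC (or its reverse).

38 km — the shortest possible round trip.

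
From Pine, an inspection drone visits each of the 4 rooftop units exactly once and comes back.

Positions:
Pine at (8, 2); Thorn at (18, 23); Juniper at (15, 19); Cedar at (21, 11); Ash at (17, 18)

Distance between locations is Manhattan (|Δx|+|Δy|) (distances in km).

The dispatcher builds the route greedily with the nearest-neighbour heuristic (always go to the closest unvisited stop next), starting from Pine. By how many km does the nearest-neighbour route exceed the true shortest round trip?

From Pine: Cedar=22, Juniper=24, Ash=25, Thorn=31 → choose Cedar (22).
From Cedar: Ash=11, Juniper=14, Thorn=15 → choose Ash (11).
From Ash: Juniper=3, Thorn=6 → choose Juniper (3).
From Juniper: Thorn=7 → choose Thorn (7).
NN route Pine → Cedar → Ash → Juniper → Thorn → Pine costs 74.
Optimal: Pine → Juniper → Thorn → Ash → Cedar → Pine costs 70 (by enumerating all 12 distinct tours).
Excess = 74 − 70 = 4.

The nearest-neighbour route is 4 km longer than optimal.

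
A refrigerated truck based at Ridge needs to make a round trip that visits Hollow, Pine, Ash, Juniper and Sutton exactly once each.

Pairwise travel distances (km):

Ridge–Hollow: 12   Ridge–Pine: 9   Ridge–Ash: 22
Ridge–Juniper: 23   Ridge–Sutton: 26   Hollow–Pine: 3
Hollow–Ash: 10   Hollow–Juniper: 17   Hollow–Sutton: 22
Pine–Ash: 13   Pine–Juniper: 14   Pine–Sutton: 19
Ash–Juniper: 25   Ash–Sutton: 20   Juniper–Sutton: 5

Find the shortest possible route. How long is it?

Shortest round trip = 70 km.

Ridge→Hollow→Pine→Ash→Juniper→Sutton→Ridge: 12+3+13+25+5+26 = 84
Ridge→Hollow→Pine→Ash→Sutton→Juniper→Ridge: 12+3+13+20+5+23 = 76
Ridge→Hollow→Pine→Juniper→Ash→Sutton→Ridge: 12+3+14+25+20+26 = 100
Ridge→Hollow→Pine→Juniper→Sutton→Ash→Ridge: 12+3+14+5+20+22 = 76
Ridge→Hollow→Pine→Sutton→Ash→Juniper→Ridge: 12+3+19+20+25+23 = 102
Ridge→Hollow→Pine→Sutton→Juniper→Ash→Ridge: 12+3+19+5+25+22 = 86
Ridge→Hollow→Ash→Pine→Juniper→Sutton→Ridge: 12+10+13+14+5+26 = 80
Ridge→Hollow→Ash→Pine→Sutton→Juniper→Ridge: 12+10+13+19+5+23 = 82
Ridge→Hollow→Ash→Juniper→Pine→Sutton→Ridge: 12+10+25+14+19+26 = 106
Ridge→Hollow→Ash→Juniper→Sutton→Pine→Ridge: 12+10+25+5+19+9 = 80
Ridge→Hollow→Ash→Sutton→Pine→Juniper→Ridge: 12+10+20+19+14+23 = 98
Ridge→Hollow→Ash→Sutton→Juniper→Pine→Ridge: 12+10+20+5+14+9 = 70
Ridge→Hollow→Juniper→Pine→Ash→Sutton→Ridge: 12+17+14+13+20+26 = 102
Ridge→Hollow→Juniper→Pine→Sutton→Ash→Ridge: 12+17+14+19+20+22 = 104
… (46 more)
The minimum is 70.
One optimal route: Ridge → Hollow → Ash → Sutton → Juniper → Pine → Ridge (or its reverse).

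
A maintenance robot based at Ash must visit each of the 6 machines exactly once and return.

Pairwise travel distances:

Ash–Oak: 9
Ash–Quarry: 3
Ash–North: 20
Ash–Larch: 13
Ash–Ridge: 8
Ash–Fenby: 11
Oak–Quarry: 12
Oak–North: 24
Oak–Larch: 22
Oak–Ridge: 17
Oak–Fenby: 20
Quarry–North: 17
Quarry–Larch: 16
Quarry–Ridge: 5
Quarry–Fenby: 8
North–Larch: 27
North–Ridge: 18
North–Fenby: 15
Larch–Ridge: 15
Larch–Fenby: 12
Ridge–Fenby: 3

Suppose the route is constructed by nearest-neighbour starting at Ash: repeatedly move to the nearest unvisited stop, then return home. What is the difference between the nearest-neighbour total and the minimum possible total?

From Ash: Quarry=3, Ridge=8, Oak=9, Fenby=11, Larch=13, North=20 → choose Quarry (3).
From Quarry: Ridge=5, Fenby=8, Oak=12, Larch=16, North=17 → choose Ridge (5).
From Ridge: Fenby=3, Larch=15, Oak=17, North=18 → choose Fenby (3).
From Fenby: Larch=12, North=15, Oak=20 → choose Larch (12).
From Larch: Oak=22, North=27 → choose Oak (22).
From Oak: North=24 → choose North (24).
NN route Ash → Quarry → Ridge → Fenby → Larch → Oak → North → Ash costs 89.
Optimal: Ash → Oak → North → Quarry → Ridge → Fenby → Larch → Ash costs 83 (by enumerating all 360 distinct tours).
Excess = 89 − 83 = 6.

6 longer than the optimal tour.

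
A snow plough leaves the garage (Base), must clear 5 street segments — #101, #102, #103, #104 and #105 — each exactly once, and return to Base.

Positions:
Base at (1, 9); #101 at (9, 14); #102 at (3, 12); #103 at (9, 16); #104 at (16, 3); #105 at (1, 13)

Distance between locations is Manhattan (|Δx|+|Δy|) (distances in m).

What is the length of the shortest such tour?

Shortest round trip = 58 m.

Base → #101 → #102 → #103 → #104 → #105 → Base: 13+8+10+20+25+4 = 80
Base → #101 → #102 → #103 → #105 → #104 → Base: 13+8+10+11+25+21 = 88
Base → #101 → #102 → #104 → #103 → #105 → Base: 13+8+22+20+11+4 = 78
Base → #101 → #102 → #104 → #105 → #103 → Base: 13+8+22+25+11+15 = 94
Base → #101 → #102 → #105 → #103 → #104 → Base: 13+8+3+11+20+21 = 76
Base → #101 → #102 → #105 → #104 → #103 → Base: 13+8+3+25+20+15 = 84
Base → #101 → #103 → #102 → #104 → #105 → Base: 13+2+10+22+25+4 = 76
Base → #101 → #103 → #102 → #105 → #104 → Base: 13+2+10+3+25+21 = 74
Base → #101 → #103 → #104 → #102 → #105 → Base: 13+2+20+22+3+4 = 64
Base → #101 → #103 → #104 → #105 → #102 → Base: 13+2+20+25+3+5 = 68
Base → #101 → #103 → #105 → #102 → #104 → Base: 13+2+11+3+22+21 = 72
Base → #101 → #103 → #105 → #104 → #102 → Base: 13+2+11+25+22+5 = 78
Base → #101 → #104 → #102 → #103 → #105 → Base: 13+18+22+10+11+4 = 78
Base → #101 → #104 → #102 → #105 → #103 → Base: 13+18+22+3+11+15 = 82
… (46 more)
Base → #104 → #101 → #103 → #102 → #105 → Base: 21+18+2+10+3+4 = 58  ← best
The minimum is 58.
One optimal route: Base → #104 → #101 → #103 → #102 → #105 → Base (or its reverse).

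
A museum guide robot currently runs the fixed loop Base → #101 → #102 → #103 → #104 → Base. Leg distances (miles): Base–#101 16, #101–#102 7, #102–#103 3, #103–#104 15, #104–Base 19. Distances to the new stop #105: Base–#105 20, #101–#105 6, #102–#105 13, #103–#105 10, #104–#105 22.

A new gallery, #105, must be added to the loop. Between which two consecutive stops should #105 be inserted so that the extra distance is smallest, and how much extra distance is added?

Adding 10 miles by placing #105 on the Base–#101 leg.

Insertion cost between consecutive stops i–j is d(i,#105) + d(#105,j) − d(i,j):
  between Base and #101: 20 + 6 − 16 = 10
  between #101 and #102: 6 + 13 − 7 = 12
  between #102 and #103: 13 + 10 − 3 = 20
  between #103 and #104: 10 + 22 − 15 = 17
  between #104 and Base: 22 + 20 − 19 = 23
Cheapest insertion is between Base and #101, adding 10.
New total = 60 + 10 = 70.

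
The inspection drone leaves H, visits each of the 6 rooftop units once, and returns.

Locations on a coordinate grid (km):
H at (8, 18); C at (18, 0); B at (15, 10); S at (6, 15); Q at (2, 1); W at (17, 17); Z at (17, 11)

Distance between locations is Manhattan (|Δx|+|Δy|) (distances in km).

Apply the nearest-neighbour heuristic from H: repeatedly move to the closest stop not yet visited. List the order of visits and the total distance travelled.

80 km along H → S → W → Z → B → C → Q → H.

H → [S:5 / W:10 / B:15 / Z:16 / Q:23 / C:28] → S (5)
S → [W:13 / B:14 / Z:15 / Q:18 / C:27] → W (13)
W → [Z:6 / B:9 / C:18 / Q:31] → Z (6)
Z → [B:3 / C:12 / Q:25] → B (3)
B → [C:13 / Q:22] → C (13)
C → [Q:17] → Q (17)
Return Q→H: 23.
Total = 5 + 13 + 6 + 3 + 13 + 17 + 23 = 80.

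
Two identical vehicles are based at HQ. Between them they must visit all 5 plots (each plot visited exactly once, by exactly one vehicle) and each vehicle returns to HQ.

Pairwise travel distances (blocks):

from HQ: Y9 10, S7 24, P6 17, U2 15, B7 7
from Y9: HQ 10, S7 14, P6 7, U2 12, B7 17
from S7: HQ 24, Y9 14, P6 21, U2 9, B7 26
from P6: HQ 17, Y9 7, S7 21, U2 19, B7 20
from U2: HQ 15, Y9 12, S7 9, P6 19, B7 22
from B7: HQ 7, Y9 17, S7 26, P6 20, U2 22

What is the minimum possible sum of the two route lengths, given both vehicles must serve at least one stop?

Try each way of splitting the stops between the two vehicles (each non-empty) and, for each split, find the best tour for each vehicle:
  {Y9} + {S7, P6, U2, B7}: 20 + 72 = 92
  {S7} + {Y9, P6, U2, B7}: 48 + 61 = 109
  {Y9, S7} + {P6, U2, B7}: 48 + 61 = 109
  {P6} + {Y9, S7, U2, B7}: 34 + 62 = 96
  {Y9, P6} + {S7, U2, B7}: 34 + 57 = 91
  {S7, P6} + {Y9, U2, B7}: 62 + 51 = 113
  … (15 splits in total)
  {Y9, S7, P6, U2} + {B7}: 62 + 14 = 76  ← best
Best: vehicle 1 HQ → Y9 → P6 → S7 → U2 → HQ = 62; vehicle 2 HQ → B7 → HQ = 14; combined 76.

76 blocks — the smallest possible combined total.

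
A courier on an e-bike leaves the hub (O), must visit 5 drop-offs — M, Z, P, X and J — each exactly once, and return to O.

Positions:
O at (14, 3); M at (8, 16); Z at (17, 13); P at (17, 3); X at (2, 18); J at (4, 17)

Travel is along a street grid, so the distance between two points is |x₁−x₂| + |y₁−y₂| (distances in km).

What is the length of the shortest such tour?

With 5 stops there are 5!/2 = 60 distinct round trips (a route and its reverse cost the same).
O-M-Z-P-X-J-O: 19+12+10+30+3+24 = 98
O-M-Z-P-J-X-O: 19+12+10+27+3+27 = 98
O-M-Z-X-P-J-O: 19+12+20+30+27+24 = 132
O-M-Z-X-J-P-O: 19+12+20+3+27+3 = 84
O-M-Z-J-P-X-O: 19+12+17+27+30+27 = 132
O-M-Z-J-X-P-O: 19+12+17+3+30+3 = 84
O-M-P-Z-X-J-O: 19+22+10+20+3+24 = 98
O-M-P-Z-J-X-O: 19+22+10+17+3+27 = 98
O-M-P-X-Z-J-O: 19+22+30+20+17+24 = 132
O-M-P-X-J-Z-O: 19+22+30+3+17+13 = 104
O-M-P-J-Z-X-O: 19+22+27+17+20+27 = 132
O-M-P-J-X-Z-O: 19+22+27+3+20+13 = 104
O-M-X-Z-P-J-O: 19+8+20+10+27+24 = 108
O-M-X-Z-J-P-O: 19+8+20+17+27+3 = 94
… (46 more)
O-M-X-J-Z-P-O: 19+8+3+17+10+3 = 60  ← best
The minimum is 60.
One optimal route: O → M → X → J → Z → P → O (or its reverse).

Shortest round trip = 60 km.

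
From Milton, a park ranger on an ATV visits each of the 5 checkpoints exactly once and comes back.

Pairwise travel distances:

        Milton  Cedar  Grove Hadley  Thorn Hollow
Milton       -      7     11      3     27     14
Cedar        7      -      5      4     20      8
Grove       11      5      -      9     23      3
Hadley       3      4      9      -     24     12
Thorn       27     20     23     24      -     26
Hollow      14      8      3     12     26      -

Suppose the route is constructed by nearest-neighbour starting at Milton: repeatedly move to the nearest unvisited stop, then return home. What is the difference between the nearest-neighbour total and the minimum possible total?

Excess over optimum: 1.

Milton: Hadley=3, Cedar=7, Grove=11, Hollow=14, Thorn=27 ⇒ Hadley
Hadley: Cedar=4, Grove=9, Hollow=12, Thorn=24 ⇒ Cedar
Cedar: Grove=5, Hollow=8, Thorn=20 ⇒ Grove
Grove: Hollow=3, Thorn=23 ⇒ Hollow
Hollow: Thorn=26 ⇒ Thorn
NN route Milton → Hadley → Cedar → Grove → Hollow → Thorn → Milton costs 68.
Optimal: Milton → Grove → Hollow → Thorn → Cedar → Hadley → Milton costs 67 (by enumerating all 60 distinct tours).
Excess = 68 − 67 = 1.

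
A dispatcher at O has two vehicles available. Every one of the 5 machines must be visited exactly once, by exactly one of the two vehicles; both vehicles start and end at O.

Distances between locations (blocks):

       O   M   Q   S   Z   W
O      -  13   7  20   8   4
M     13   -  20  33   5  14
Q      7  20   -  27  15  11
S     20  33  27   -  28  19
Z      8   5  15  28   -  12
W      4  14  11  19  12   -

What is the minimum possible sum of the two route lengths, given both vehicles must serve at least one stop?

80 blocks — the smallest possible combined total.

Try each way of splitting the stops between the two vehicles (each non-empty) and, for each split, find the best tour for each vehicle:
  {M} + {Q, S, Z, W}: 26 + 73 = 99
  {Q} + {M, S, Z, W}: 14 + 66 = 80
  {M, Q} + {S, Z, W}: 40 + 59 = 99
  {S} + {M, Q, Z, W}: 40 + 45 = 85
  {M, S} + {Q, Z, W}: 66 + 38 = 104
  {Q, S} + {M, Z, W}: 54 + 31 = 85
  … (15 splits in total)
Best: vehicle 1 O → Q → O = 14; vehicle 2 O → S → W → M → Z → O = 66; combined 80.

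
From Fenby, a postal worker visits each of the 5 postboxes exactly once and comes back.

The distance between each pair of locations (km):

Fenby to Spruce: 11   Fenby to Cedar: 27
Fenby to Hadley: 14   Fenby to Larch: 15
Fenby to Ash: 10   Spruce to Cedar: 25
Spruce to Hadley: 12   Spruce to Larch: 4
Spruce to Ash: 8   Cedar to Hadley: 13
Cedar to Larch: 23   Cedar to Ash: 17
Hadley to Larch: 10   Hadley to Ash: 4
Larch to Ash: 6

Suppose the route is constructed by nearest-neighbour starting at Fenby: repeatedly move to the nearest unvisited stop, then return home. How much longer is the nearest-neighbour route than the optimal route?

Fenby: Ash=10, Spruce=11, Hadley=14, Larch=15, Cedar=27 ⇒ Ash
Ash: Hadley=4, Larch=6, Spruce=8, Cedar=17 ⇒ Hadley
Hadley: Larch=10, Spruce=12, Cedar=13 ⇒ Larch
Larch: Spruce=4, Cedar=23 ⇒ Spruce
Spruce: Cedar=25 ⇒ Cedar
NN route Fenby → Ash → Hadley → Larch → Spruce → Cedar → Fenby costs 80.
Optimal: Fenby → Spruce → Larch → Cedar → Hadley → Ash → Fenby costs 65 (by enumerating all 60 distinct tours).
Excess = 80 − 65 = 15.

15 km longer than the optimal tour.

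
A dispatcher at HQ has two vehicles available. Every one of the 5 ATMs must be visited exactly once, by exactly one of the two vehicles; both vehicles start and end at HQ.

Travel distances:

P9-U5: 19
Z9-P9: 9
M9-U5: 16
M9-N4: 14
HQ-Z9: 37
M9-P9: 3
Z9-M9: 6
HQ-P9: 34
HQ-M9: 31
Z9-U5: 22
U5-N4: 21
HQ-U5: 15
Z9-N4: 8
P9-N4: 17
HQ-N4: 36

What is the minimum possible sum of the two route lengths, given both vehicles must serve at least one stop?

117 — the smallest possible combined total.

There are 2^4 − 1 = 15 ways to divide the 5 stops into two non-empty groups. For each, the best each vehicle can do is its own shortest tour through its group:
  {Z9} + {M9, P9, U5, N4}: 74 + 87 = 161
  {M9} + {Z9, P9, U5, N4}: 62 + 87 = 149
  {Z9, M9} + {P9, U5, N4}: 74 + 87 = 161
  {P9} + {Z9, M9, U5, N4}: 68 + 81 = 149
  {Z9, P9} + {M9, U5, N4}: 80 + 81 = 161
  {M9, P9} + {Z9, U5, N4}: 68 + 81 = 149
  … (15 splits in total)
  {U5} + {Z9, M9, P9, N4}: 30 + 87 = 117  ← best
Best: vehicle 1 HQ → U5 → HQ = 30; vehicle 2 HQ → M9 → P9 → Z9 → N4 → HQ = 87; combined 117.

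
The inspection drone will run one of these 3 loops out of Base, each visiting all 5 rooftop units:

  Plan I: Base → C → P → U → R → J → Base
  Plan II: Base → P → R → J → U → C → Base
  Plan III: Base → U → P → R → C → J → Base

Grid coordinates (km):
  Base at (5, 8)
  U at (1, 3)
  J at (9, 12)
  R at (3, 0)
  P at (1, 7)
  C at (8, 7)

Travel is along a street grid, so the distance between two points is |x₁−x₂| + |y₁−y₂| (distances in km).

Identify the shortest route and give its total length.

Plan I: 4 + 7 + 4 + 5 + 18 + 8 = 46
Plan II: 5 + 9 + 18 + 17 + 11 + 4 = 64
Plan III: 9 + 4 + 9 + 12 + 6 + 8 = 48

Shortest is Plan I, total 46 km.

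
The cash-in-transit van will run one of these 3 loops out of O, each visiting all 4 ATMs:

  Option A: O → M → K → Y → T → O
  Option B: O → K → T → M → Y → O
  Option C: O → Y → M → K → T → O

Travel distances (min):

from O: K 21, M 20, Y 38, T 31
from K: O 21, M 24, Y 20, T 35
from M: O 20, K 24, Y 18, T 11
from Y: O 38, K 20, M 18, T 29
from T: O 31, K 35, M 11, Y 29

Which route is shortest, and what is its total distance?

Shortest is Option B, total 123 min.

Option A: 20 + 24 + 20 + 29 + 31 = 124
Option B: 21 + 35 + 11 + 18 + 38 = 123
Option C: 38 + 18 + 24 + 35 + 31 = 146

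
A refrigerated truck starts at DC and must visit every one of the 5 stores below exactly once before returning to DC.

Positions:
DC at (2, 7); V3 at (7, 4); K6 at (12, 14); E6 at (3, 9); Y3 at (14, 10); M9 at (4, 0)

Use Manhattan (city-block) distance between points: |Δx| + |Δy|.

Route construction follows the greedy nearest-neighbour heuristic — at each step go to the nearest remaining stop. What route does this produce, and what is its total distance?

Total distance 62 via the nearest-neighbour route DC → E6 → V3 → M9 → Y3 → K6 → DC.

From DC: distances to unvisited — E6=3, V3=8, M9=9, Y3=15, K6=17. Nearest is E6 (3).
From E6: distances to unvisited — V3=9, M9=10, Y3=12, K6=14. Nearest is V3 (9).
From V3: distances to unvisited — M9=7, Y3=13, K6=15. Nearest is M9 (7).
From M9: distances to unvisited — Y3=20, K6=22. Nearest is Y3 (20).
From Y3: distances to unvisited — K6=6. Nearest is K6 (6).
Return K6→DC: 17.
Total = 3 + 9 + 7 + 20 + 6 + 17 = 62.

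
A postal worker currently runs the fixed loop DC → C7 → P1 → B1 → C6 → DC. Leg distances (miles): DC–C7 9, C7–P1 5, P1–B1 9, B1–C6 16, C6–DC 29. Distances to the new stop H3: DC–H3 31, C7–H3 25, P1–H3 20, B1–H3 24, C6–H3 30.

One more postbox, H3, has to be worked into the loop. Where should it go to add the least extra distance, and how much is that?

Minimum extra distance: 32 miles, inserting H3 between C6 and DC.

Insertion cost between consecutive stops i–j is d(i,H3) + d(H3,j) − d(i,j):
  between DC and C7: 31 + 25 − 9 = 47
  between C7 and P1: 25 + 20 − 5 = 40
  between P1 and B1: 20 + 24 − 9 = 35
  between B1 and C6: 24 + 30 − 16 = 38
  between C6 and DC: 30 + 31 − 29 = 32
Cheapest insertion is between C6 and DC, adding 32.
New total = 68 + 32 = 100.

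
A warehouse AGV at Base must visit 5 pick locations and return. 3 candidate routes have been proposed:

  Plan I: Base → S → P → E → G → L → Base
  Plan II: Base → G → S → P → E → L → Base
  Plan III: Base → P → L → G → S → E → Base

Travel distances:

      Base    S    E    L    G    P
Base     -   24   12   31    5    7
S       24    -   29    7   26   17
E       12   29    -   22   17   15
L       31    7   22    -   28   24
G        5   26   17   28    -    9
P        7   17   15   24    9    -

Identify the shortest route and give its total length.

116 — Plan II is the shortest.

Plan I: 24 + 17 + 15 + 17 + 28 + 31 = 132
Plan II: 5 + 26 + 17 + 15 + 22 + 31 = 116
Plan III: 7 + 24 + 28 + 26 + 29 + 12 = 126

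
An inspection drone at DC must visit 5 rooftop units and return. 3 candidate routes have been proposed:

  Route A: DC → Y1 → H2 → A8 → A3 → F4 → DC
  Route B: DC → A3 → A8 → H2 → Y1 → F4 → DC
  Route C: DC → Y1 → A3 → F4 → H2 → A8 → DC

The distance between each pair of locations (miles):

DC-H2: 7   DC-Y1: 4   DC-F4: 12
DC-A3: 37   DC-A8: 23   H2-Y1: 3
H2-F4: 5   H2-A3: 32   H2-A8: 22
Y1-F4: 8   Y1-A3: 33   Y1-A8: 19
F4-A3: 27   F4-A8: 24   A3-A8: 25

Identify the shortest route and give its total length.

Route A: 4 + 3 + 22 + 25 + 27 + 12 = 93
Route B: 37 + 25 + 22 + 3 + 8 + 12 = 107
Route C: 4 + 33 + 27 + 5 + 22 + 23 = 114

Shortest is Route A, total 93 miles.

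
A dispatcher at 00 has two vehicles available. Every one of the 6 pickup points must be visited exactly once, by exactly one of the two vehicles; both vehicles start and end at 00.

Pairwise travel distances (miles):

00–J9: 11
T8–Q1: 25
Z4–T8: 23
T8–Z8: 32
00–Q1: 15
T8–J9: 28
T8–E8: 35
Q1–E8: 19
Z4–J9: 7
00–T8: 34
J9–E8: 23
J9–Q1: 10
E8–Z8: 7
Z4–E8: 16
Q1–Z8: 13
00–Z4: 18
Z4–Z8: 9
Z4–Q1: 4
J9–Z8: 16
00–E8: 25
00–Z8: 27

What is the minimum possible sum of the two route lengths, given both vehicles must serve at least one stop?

126 miles — the smallest possible combined total.

Try each way of splitting the stops between the two vehicles (each non-empty) and, for each split, find the best tour for each vehicle:
  {Z4} + {T8, J9, Q1, E8, Z8}: 36 + 109 = 145
  {T8} + {Z4, J9, Q1, E8, Z8}: 68 + 66 = 134
  {Z4, T8} + {J9, Q1, E8, Z8}: 75 + 66 = 141
  {J9} + {Z4, T8, Q1, E8, Z8}: 22 + 104 = 126
  {Z4, J9} + {T8, Q1, E8, Z8}: 36 + 104 = 140
  {T8, J9} + {Z4, Q1, E8, Z8}: 73 + 60 = 133
  … (31 splits in total)
Best: vehicle 1 00 → J9 → 00 = 22; vehicle 2 00 → T8 → Q1 → Z4 → Z8 → E8 → 00 = 104; combined 126.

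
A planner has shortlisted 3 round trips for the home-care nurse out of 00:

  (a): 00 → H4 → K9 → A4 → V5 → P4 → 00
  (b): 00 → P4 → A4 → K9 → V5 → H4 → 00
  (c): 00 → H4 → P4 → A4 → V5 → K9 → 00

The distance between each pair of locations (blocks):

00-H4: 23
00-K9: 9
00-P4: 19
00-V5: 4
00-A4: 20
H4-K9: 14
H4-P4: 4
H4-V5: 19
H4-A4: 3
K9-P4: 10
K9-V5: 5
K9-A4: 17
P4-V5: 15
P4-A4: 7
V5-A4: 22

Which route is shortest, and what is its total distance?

Shortest is (c), total 70 blocks.

(a): 23 + 14 + 17 + 22 + 15 + 19 = 110
(b): 19 + 7 + 17 + 5 + 19 + 23 = 90
(c): 23 + 4 + 7 + 22 + 5 + 9 = 70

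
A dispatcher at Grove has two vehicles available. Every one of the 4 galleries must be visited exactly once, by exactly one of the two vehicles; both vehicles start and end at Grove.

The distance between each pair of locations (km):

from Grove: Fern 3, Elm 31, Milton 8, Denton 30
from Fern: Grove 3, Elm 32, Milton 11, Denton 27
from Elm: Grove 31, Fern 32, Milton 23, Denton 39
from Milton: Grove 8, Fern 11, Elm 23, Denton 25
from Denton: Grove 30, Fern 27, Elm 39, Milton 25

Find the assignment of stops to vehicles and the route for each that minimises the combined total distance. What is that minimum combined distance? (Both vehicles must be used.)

106 km — the smallest possible combined total.

Try each way of splitting the stops between the two vehicles (each non-empty) and, for each split, find the best tour for each vehicle:
  {Fern} + {Elm, Milton, Denton}: 6 + 100 = 106
  {Elm} + {Fern, Milton, Denton}: 62 + 63 = 125
  {Fern, Elm} + {Milton, Denton}: 66 + 63 = 129
  {Milton} + {Fern, Elm, Denton}: 16 + 100 = 116
  {Fern, Milton} + {Elm, Denton}: 22 + 100 = 122
  {Elm, Milton} + {Fern, Denton}: 62 + 60 = 122
  … (7 splits in total)
Best: vehicle 1 Grove → Fern → Grove = 6; vehicle 2 Grove → Milton → Elm → Denton → Grove = 100; combined 106.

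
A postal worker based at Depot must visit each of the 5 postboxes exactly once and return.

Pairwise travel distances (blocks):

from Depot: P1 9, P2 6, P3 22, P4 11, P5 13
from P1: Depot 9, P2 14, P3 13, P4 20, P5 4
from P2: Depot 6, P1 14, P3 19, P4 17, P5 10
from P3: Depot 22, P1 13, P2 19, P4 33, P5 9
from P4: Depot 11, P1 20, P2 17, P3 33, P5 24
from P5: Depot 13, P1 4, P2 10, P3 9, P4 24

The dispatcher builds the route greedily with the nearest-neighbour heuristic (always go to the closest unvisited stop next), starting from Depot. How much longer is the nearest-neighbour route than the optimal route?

Depot: P2=6, P1=9, P4=11, P5=13, P3=22 ⇒ P2
P2: P5=10, P1=14, P4=17, P3=19 ⇒ P5
P5: P1=4, P3=9, P4=24 ⇒ P1
P1: P3=13, P4=20 ⇒ P3
P3: P4=33 ⇒ P4
NN route Depot → P2 → P5 → P1 → P3 → P4 → Depot costs 77.
Optimal: Depot → P1 → P3 → P5 → P2 → P4 → Depot costs 69 (by enumerating all 60 distinct tours).
Excess = 77 − 69 = 8.

Excess over optimum: 8 blocks.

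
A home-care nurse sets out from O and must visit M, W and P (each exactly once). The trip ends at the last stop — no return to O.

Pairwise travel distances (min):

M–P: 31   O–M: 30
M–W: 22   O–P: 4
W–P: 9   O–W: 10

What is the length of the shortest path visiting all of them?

Minimum one-way distance = 35 min.

There are 3! = 6 possible orderings.
O→M→W→P: 30+22+9 = 61
O→M→P→W: 30+31+9 = 70
O→W→M→P: 10+22+31 = 63
O→W→P→M: 10+9+31 = 50
O→P→M→W: 4+31+22 = 57
O→P→W→M: 4+9+22 = 35
The minimum is 35.
One shortest path: O → P → W → M.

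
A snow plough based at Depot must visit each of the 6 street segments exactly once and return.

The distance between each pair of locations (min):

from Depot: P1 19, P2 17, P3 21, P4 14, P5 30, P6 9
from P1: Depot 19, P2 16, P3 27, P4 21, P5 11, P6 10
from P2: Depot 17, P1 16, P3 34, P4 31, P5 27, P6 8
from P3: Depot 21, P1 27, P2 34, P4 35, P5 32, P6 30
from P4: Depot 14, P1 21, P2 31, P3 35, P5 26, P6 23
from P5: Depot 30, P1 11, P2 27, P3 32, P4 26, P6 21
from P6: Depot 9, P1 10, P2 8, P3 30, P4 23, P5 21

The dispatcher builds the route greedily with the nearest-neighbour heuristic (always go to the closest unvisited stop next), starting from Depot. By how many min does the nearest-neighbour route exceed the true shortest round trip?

2 min longer than the optimal tour.

Depot: P6=9, P4=14, P2=17, P1=19, P3=21, P5=30 ⇒ P6
P6: P2=8, P1=10, P5=21, P4=23, P3=30 ⇒ P2
P2: P1=16, P5=27, P4=31, P3=34 ⇒ P1
P1: P5=11, P4=21, P3=27 ⇒ P5
P5: P4=26, P3=32 ⇒ P4
P4: P3=35 ⇒ P3
NN route Depot → P6 → P2 → P1 → P5 → P4 → P3 → Depot costs 126.
Optimal: Depot → P3 → P2 → P6 → P1 → P5 → P4 → Depot costs 124 (by enumerating all 360 distinct tours).
Excess = 126 − 124 = 2.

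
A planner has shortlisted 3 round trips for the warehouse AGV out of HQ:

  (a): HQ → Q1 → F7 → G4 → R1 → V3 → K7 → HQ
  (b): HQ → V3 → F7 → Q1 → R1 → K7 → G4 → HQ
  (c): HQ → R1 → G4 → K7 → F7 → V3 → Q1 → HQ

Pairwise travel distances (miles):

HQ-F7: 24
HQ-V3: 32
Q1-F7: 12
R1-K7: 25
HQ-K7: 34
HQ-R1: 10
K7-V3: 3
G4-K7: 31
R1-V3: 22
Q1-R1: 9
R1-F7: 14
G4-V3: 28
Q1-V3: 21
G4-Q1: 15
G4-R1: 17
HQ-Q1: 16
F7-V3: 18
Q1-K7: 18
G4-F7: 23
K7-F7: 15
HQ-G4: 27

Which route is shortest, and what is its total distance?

(a): 16 + 12 + 23 + 17 + 22 + 3 + 34 = 127
(b): 32 + 18 + 12 + 9 + 25 + 31 + 27 = 154
(c): 10 + 17 + 31 + 15 + 18 + 21 + 16 = 128

127 miles — (a) is the shortest.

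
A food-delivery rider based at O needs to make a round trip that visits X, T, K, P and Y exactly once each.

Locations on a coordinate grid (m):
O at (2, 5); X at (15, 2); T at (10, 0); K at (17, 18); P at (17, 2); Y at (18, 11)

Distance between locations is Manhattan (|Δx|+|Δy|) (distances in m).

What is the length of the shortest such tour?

Minimum total distance: 68 m.

There are 60 distinct closed tours to check (reversals are equivalent).
O-X-T-K-P-Y-O: 16+7+25+16+10+22 = 96
O-X-T-K-Y-P-O: 16+7+25+8+10+18 = 84
O-X-T-P-K-Y-O: 16+7+9+16+8+22 = 78
O-X-T-P-Y-K-O: 16+7+9+10+8+28 = 78
O-X-T-Y-K-P-O: 16+7+19+8+16+18 = 84
O-X-T-Y-P-K-O: 16+7+19+10+16+28 = 96
O-X-K-T-P-Y-O: 16+18+25+9+10+22 = 100
O-X-K-T-Y-P-O: 16+18+25+19+10+18 = 106
O-X-K-P-T-Y-O: 16+18+16+9+19+22 = 100
O-X-K-P-Y-T-O: 16+18+16+10+19+13 = 92
O-X-K-Y-T-P-O: 16+18+8+19+9+18 = 88
O-X-K-Y-P-T-O: 16+18+8+10+9+13 = 74
O-X-P-T-K-Y-O: 16+2+9+25+8+22 = 82
O-X-P-T-Y-K-O: 16+2+9+19+8+28 = 82
… (46 more)
O-T-X-P-K-Y-O: 13+7+2+16+8+22 = 68  ← best
The minimum is 68.
One optimal route: O → T → X → P → K → Y → O (or its reverse).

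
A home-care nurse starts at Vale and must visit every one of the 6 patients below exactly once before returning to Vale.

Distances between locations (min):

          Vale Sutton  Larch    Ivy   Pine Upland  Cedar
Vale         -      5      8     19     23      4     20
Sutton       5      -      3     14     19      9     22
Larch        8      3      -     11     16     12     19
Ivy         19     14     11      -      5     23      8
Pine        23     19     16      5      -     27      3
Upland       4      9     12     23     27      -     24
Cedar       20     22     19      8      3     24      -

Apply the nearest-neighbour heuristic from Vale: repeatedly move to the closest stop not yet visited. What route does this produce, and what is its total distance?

Vale → [Upland:4 / Sutton:5 / Larch:8 / Ivy:19 / Cedar:20 / Pine:23] → Upland (4)
Upland → [Sutton:9 / Larch:12 / Ivy:23 / Cedar:24 / Pine:27] → Sutton (9)
Sutton → [Larch:3 / Ivy:14 / Pine:19 / Cedar:22] → Larch (3)
Larch → [Ivy:11 / Pine:16 / Cedar:19] → Ivy (11)
Ivy → [Pine:5 / Cedar:8] → Pine (5)
Pine → [Cedar:3] → Cedar (3)
Return Cedar→Vale: 20.
Total = 4 + 9 + 3 + 11 + 5 + 3 + 20 = 55.

Nearest-neighbour total = 55 min; route Vale → Upland → Sutton → Larch → Ivy → Pine → Cedar → Vale.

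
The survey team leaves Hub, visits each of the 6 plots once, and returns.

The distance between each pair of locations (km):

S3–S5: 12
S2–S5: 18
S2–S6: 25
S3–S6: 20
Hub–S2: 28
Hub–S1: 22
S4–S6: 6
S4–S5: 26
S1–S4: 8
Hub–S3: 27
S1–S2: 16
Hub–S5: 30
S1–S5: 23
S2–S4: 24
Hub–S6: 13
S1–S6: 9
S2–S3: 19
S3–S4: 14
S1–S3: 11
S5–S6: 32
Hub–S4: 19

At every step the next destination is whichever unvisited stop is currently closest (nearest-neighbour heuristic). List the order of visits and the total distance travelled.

Nearest-neighbour total = 96 km; route Hub → S6 → S4 → S1 → S3 → S5 → S2 → Hub.

At Hub the remaining stops are S6 13, S4 19, S1 22, S3 27, S2 28, S5 30; go to S6.
At S6 the remaining stops are S4 6, S1 9, S3 20, S2 25, S5 32; go to S4.
At S4 the remaining stops are S1 8, S3 14, S2 24, S5 26; go to S1.
At S1 the remaining stops are S3 11, S2 16, S5 23; go to S3.
At S3 the remaining stops are S5 12, S2 19; go to S5.
At S5 the remaining stops are S2 18; go to S2.
Return S2→Hub: 28.
Total = 13 + 6 + 8 + 11 + 12 + 18 + 28 = 96.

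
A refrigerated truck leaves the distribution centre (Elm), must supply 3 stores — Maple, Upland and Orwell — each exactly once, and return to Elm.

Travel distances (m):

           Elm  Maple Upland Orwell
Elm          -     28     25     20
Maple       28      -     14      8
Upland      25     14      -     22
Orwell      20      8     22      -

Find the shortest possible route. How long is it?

Minimum total distance: 67 m.

Elm - Maple - Upland - Orwell - Elm: 28+14+22+20 = 84
Elm - Maple - Orwell - Upland - Elm: 28+8+22+25 = 83
Elm - Upland - Maple - Orwell - Elm: 25+14+8+20 = 67
The minimum is 67.
One optimal route: Elm → Upland → Maple → Orwell → Elm (or its reverse).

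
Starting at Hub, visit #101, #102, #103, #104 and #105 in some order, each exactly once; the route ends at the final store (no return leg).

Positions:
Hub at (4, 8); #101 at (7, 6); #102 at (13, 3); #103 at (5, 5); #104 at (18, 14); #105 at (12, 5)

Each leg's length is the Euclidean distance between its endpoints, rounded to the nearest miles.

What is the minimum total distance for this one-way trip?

Minimum one-way distance = 24 miles.

There are 5! = 120 possible orderings.
Hub→#101→#102→#103→#104→#105: 4+7+8+16+11 = 46
Hub→#101→#102→#103→#105→#104: 4+7+8+7+11 = 37
Hub→#101→#102→#104→#103→#105: 4+7+12+16+7 = 46
Hub→#101→#102→#104→#105→#103: 4+7+12+11+7 = 41
Hub→#101→#102→#105→#103→#104: 4+7+2+7+16 = 36
Hub→#101→#102→#105→#104→#103: 4+7+2+11+16 = 40
Hub→#101→#103→#102→#104→#105: 4+2+8+12+11 = 37
Hub→#101→#103→#102→#105→#104: 4+2+8+2+11 = 27
Hub→#101→#103→#104→#102→#105: 4+2+16+12+2 = 36
Hub→#101→#103→#104→#105→#102: 4+2+16+11+2 = 35
Hub→#101→#103→#105→#102→#104: 4+2+7+2+12 = 27
Hub→#101→#103→#105→#104→#102: 4+2+7+11+12 = 36
Hub→#101→#104→#102→#103→#105: 4+14+12+8+7 = 45
Hub→#101→#104→#102→#105→#103: 4+14+12+2+7 = 39
… (106 more)
Hub→#103→#101→#105→#102→#104: 3+2+5+2+12 = 24  ← best
The minimum is 24.
One shortest path: Hub → #103 → #101 → #105 → #102 → #104.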